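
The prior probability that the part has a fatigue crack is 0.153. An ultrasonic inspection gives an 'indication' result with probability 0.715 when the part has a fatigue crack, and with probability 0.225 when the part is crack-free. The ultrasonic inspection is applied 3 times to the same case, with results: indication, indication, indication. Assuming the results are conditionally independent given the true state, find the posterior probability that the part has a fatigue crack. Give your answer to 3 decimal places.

Posterior P(H) ≈ 0.853

Let H be the event that the part has a fatigue crack; start with P(H) = 0.153. P('indication'|H) = 0.715, P('indication'|¬H) = 0.225.
Update on result 1 ('indication'): P(H) ← 0.715·0.1530 / (0.715·0.1530 + 0.225·0.8470) = 0.10939/0.29997 = 0.3647.
Update on result 2 ('indication'): P(H) ← 0.715·0.3647 / (0.715·0.3647 + 0.225·0.6353) = 0.26075/0.40370 = 0.6459.
Update on result 3 ('indication'): P(H) ← 0.715·0.6459 / (0.715·0.6459 + 0.225·0.3541) = 0.46182/0.54150 = 0.8529.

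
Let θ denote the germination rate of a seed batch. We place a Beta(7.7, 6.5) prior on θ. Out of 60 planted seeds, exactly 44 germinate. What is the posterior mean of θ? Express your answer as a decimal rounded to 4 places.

The binomial likelihood is conjugate to the Beta prior: with 44 successes and 16 failures, the posterior is Beta(7.7+44, 6.5+16) = Beta(51.7, 22.5).
Posterior mean = α/(α+β) = 51.7/74.2 = 0.6968.

Posterior mean ≈ 0.6968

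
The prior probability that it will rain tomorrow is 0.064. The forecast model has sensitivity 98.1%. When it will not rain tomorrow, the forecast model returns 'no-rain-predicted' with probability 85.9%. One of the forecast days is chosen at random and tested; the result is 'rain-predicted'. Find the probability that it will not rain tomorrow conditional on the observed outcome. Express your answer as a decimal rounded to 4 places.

P(¬H | E) ≈ 0.6776

Let H be the event that it will rain tomorrow. P(H) = 0.064, so P(¬H) = 0.936. With E the 'rain-predicted' result, P(E|H) = 0.981 and P(E|¬H) = 0.141.
P(E) = 0.981·0.064 + 0.141·0.936 = 0.062784 + 0.13198 = 0.19476.
By Bayes' theorem, P(H|E) = 0.062784 / 0.19476 = 0.3224. Hence P(¬H|E) = 1 − 0.3224 = 0.6776.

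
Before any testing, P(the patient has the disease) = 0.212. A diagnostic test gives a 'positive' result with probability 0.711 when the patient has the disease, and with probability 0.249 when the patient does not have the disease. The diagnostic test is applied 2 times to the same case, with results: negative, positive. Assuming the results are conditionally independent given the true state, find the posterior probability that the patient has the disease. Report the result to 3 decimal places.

Posterior P(H) ≈ 0.228

With H the event that the patient has the disease, the joint likelihood of the observed sequence is P(data|H) = 0.289·0.711 = 0.20548 and P(data|¬H) = 0.751·0.249 = 0.18700.
Bayes: P(H|data) = 0.212·0.20548 / (0.212·0.20548 + 0.788·0.18700) = 0.043562/0.19092 = 0.2282.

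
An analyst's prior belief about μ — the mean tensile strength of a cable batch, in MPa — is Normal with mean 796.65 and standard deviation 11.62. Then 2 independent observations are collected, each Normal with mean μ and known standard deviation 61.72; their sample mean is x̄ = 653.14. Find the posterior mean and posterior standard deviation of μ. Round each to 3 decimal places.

With known σ, the Normal prior is conjugate. Weight on the data is w = (n/σ²)/(n/σ² + 1/τ₀²) = 0.00052502/(0.00052502+0.00740607) = 0.066198.
Posterior mean = w·x̄ + (1−w)·μ₀ = 0.066198·653.14 + 0.93380·796.65 = 787.150. Posterior variance = 1/(0.00052502+0.00740607) = 126.086, so SD = 11.229.

Posterior mean ≈ 787.150; posterior SD ≈ 11.229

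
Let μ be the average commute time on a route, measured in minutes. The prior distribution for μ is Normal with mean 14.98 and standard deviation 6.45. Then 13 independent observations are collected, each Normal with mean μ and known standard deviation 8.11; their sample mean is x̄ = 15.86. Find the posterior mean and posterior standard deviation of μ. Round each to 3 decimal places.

Posterior mean ≈ 15.765; posterior SD ≈ 2.124

Prior precision 1/τ₀² = 1/6.45² = 0.0240370; data precision n/σ² = 13/8.11² = 0.197652.
Posterior precision = 0.0240370 + 0.197652 = 0.221689, giving posterior SD = 1/√0.221689 = 2.124.
Posterior mean = (0.0240370·14.98 + 0.197652·15.86) / 0.221689 = 15.765.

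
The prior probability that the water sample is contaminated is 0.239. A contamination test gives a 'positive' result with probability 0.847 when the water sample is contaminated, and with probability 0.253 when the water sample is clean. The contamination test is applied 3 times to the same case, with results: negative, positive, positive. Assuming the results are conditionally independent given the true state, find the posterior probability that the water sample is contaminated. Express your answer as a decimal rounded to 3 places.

Posterior P(H) ≈ 0.419

Let H be the event that the water sample is contaminated; start with P(H) = 0.239. P('positive'|H) = 0.847, P('positive'|¬H) = 0.253.
Update on result 1 ('negative'): P(H) ← 0.153·0.2390 / (0.153·0.2390 + 0.747·0.7610) = 0.036567/0.60503 = 0.0604.
Update on result 2 ('positive'): P(H) ← 0.847·0.0604 / (0.847·0.0604 + 0.253·0.9396) = 0.051191/0.28890 = 0.1772.
Update on result 3 ('positive'): P(H) ← 0.847·0.1772 / (0.847·0.1772 + 0.253·0.8228) = 0.15008/0.35825 = 0.4189.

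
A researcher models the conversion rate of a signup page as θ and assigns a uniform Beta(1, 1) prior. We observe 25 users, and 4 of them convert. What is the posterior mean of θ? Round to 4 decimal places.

Posterior mean ≈ 0.1852

The binomial likelihood is conjugate to the Beta prior: with 4 successes and 21 failures, the posterior is Beta(1+4, 1+21) = Beta(5, 22).
E[θ | data] = 5/(5+22) = 0.1852.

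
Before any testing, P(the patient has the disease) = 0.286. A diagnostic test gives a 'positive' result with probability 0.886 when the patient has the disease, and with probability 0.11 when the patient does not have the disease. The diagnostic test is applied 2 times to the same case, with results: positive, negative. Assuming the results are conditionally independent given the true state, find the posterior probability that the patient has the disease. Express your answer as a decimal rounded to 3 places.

With H the event that the patient has the disease, the joint likelihood of the observed sequence is P(data|H) = 0.886·0.114 = 0.10100 and P(data|¬H) = 0.11·0.89 = 0.097900.
Bayes: P(H|data) = 0.286·0.10100 / (0.286·0.10100 + 0.714·0.097900) = 0.028887/0.098788 = 0.2924.

Posterior P(H) ≈ 0.292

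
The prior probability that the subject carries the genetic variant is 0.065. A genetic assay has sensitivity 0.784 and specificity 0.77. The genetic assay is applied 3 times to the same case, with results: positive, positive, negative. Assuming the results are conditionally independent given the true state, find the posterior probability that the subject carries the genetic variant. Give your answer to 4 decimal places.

Posterior P(H) ≈ 0.1847

With H the event that the subject carries the genetic variant, the joint likelihood of the observed sequence is P(data|H) = 0.784·0.784·0.216 = 0.13277 and P(data|¬H) = 0.23·0.23·0.77 = 0.040733.
Bayes: P(H|data) = 0.065·0.13277 / (0.065·0.13277 + 0.935·0.040733) = 0.0086298/0.046715 = 0.1847.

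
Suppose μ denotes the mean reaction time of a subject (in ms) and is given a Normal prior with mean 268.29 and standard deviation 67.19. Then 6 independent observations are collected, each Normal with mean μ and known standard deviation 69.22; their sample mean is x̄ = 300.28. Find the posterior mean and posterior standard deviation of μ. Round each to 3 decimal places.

With known σ, the Normal prior is conjugate. Weight on the data is w = (n/σ²)/(n/σ² + 1/τ₀²) = 0.00125224/(0.00125224+0.00022151) = 0.84970.
Posterior mean = w·x̄ + (1−w)·μ₀ = 0.84970·300.28 + 0.15030·268.29 = 295.472. Posterior variance = 1/(0.00125224+0.00022151) = 678.541, so SD = 26.049.

Posterior mean ≈ 295.472; posterior SD ≈ 26.049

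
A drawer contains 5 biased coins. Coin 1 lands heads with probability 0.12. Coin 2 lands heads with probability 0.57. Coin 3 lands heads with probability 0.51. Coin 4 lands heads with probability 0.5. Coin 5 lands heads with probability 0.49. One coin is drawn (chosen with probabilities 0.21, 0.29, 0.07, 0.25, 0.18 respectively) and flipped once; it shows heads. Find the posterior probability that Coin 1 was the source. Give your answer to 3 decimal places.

Tabulate prior·likelihood by source: [1] prior 0.21, lik 0.12, product 0.02520; [2] prior 0.29, lik 0.57, product 0.1653; [3] prior 0.07, lik 0.51, product 0.03570; [4] prior 0.25, lik 0.5, product 0.1250; [5] prior 0.18, lik 0.49, product 0.08820.
Normalizing constant = 0.43940; the posterior for Coin 1 is its product over the sum, 0.02520/0.43940 = 0.057.

Posterior probability ≈ 0.057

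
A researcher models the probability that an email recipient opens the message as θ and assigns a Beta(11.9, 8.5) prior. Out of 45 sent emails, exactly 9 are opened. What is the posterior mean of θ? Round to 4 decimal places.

Posterior mean ≈ 0.3196

The binomial likelihood is conjugate to the Beta prior: with 9 successes and 36 failures, the posterior is Beta(11.9+9, 8.5+36) = Beta(20.9, 44.5).
E[θ | data] = 20.9/(20.9+44.5) = 0.3196.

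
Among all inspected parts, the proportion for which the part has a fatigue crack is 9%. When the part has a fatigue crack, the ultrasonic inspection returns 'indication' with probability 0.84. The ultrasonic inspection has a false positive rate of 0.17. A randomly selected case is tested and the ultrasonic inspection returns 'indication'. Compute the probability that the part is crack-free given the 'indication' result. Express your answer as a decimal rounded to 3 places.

Let H be the event that the part has a fatigue crack. P(H) = 0.09, so P(¬H) = 0.91. With E the 'indication' result, P(E|H) = 0.84 and P(E|¬H) = 0.17.
P(E) = 0.84·0.09 + 0.17·0.91 = 0.075600 + 0.15470 = 0.23030.
By Bayes' theorem, P(H|E) = 0.075600 / 0.23030 = 0.328. Hence P(¬H|E) = 1 − 0.328 = 0.672.

P(¬H | E) ≈ 0.672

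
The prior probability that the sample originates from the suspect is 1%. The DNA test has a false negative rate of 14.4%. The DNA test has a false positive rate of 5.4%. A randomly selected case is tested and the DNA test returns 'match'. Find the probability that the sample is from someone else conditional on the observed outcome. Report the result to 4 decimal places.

Let H be the event that the sample originates from the suspect. P(H) = 0.01, so P(¬H) = 0.99. With E the 'match' result, P(E|H) = 0.856 and P(E|¬H) = 0.054.
P(E) = 0.856·0.01 + 0.054·0.99 = 0.0085600 + 0.053460 = 0.062020.
By Bayes' theorem, P(H|E) = 0.0085600 / 0.062020 = 0.1380. Hence P(¬H|E) = 1 − 0.1380 = 0.8620.

P(¬H | E) ≈ 0.8620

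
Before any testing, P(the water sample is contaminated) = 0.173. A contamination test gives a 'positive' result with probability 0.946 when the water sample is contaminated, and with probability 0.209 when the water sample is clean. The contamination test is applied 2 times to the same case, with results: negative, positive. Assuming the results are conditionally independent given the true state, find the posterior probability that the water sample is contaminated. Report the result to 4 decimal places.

Posterior P(H) ≈ 0.0607

With H the event that the water sample is contaminated, the joint likelihood of the observed sequence is P(data|H) = 0.054·0.946 = 0.051084 and P(data|¬H) = 0.791·0.209 = 0.16532.
Bayes: P(H|data) = 0.173·0.051084 / (0.173·0.051084 + 0.827·0.16532) = 0.0088375/0.14556 = 0.0607.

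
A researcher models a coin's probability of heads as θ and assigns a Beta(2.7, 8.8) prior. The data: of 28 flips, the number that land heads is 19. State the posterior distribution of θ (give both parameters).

Posterior: Beta(21.7, 17.8)

The binomial likelihood is conjugate to the Beta prior: with 19 successes and 9 failures, the posterior is Beta(2.7+19, 8.8+9) = Beta(21.7, 17.8).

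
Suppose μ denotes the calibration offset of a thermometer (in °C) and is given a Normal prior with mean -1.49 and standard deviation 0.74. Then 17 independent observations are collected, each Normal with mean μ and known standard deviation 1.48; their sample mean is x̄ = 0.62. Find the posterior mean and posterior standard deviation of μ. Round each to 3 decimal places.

Posterior mean ≈ 0.218; posterior SD ≈ 0.323

Prior precision 1/τ₀² = 1/0.74² = 1.82615; data precision n/σ² = 17/1.48² = 7.76114.
Posterior precision = 1.82615 + 7.76114 = 9.58729, giving posterior SD = 1/√9.58729 = 0.323.
Posterior mean = (1.82615·-1.49 + 7.76114·0.62) / 9.58729 = 0.218.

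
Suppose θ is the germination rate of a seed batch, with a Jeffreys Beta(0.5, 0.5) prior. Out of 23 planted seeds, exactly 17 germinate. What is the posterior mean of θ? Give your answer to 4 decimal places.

The binomial likelihood is conjugate to the Beta prior: with 17 successes and 6 failures, the posterior is Beta(0.5+17, 0.5+6) = Beta(17.5, 6.5).
E[θ | data] = 17.5/(17.5+6.5) = 0.7292.

Posterior mean ≈ 0.7292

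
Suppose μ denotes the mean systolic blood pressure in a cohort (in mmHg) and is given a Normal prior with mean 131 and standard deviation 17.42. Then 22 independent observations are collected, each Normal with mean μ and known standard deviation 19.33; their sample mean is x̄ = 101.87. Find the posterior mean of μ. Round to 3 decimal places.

Posterior mean ≈ 103.414

Prior precision 1/τ₀² = 1/17.42² = 0.00329537; data precision n/σ² = 22/19.33² = 0.0588788.
Posterior precision = 0.00329537 + 0.0588788 = 0.0621742.
Posterior mean = (0.00329537·131 + 0.0588788·101.87) / 0.0621742 = 103.414.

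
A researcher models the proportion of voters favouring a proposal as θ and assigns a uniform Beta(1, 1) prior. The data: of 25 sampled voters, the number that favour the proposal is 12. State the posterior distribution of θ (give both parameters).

Posterior: Beta(13, 14)

Observing 12 successes and 13 failures updates Beta(1, 1) by adding the success and failure counts to the two shape parameters: α = 1+12 = 13, β = 1+13 = 14.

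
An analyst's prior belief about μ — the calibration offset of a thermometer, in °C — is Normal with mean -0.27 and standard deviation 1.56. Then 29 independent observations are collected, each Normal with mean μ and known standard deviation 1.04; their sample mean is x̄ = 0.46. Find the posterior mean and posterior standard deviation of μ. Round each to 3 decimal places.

Posterior mean ≈ 0.449; posterior SD ≈ 0.192

Prior precision 1/τ₀² = 1/1.56² = 0.410914; data precision n/σ² = 29/1.04² = 26.8121.
Posterior precision = 0.410914 + 26.8121 = 27.2230, giving posterior SD = 1/√27.2230 = 0.192.
Posterior mean = (0.410914·-0.27 + 26.8121·0.46) / 27.2230 = 0.449.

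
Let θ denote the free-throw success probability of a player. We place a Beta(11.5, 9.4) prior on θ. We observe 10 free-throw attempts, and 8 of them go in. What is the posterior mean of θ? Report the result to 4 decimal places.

Posterior mean ≈ 0.6311

The binomial likelihood is conjugate to the Beta prior: with 8 successes and 2 failures, the posterior is Beta(11.5+8, 9.4+2) = Beta(19.5, 11.4).
E[θ | data] = 19.5/(19.5+11.4) = 0.6311.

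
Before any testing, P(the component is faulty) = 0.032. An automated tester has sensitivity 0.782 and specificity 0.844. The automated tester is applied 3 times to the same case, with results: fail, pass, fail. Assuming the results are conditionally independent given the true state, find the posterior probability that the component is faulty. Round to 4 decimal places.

Posterior P(H) ≈ 0.1767

Let H be the event that the component is faulty; start with P(H) = 0.032. P('fail'|H) = 0.782, P('fail'|¬H) = 0.156.
Update on result 1 ('fail'): P(H) ← 0.782·0.0320 / (0.782·0.0320 + 0.156·0.9680) = 0.025024/0.17603 = 0.1422.
Update on result 2 ('pass'): P(H) ← 0.218·0.1422 / (0.218·0.1422 + 0.844·0.8578) = 0.030990/0.75501 = 0.0410.
Update on result 3 ('fail'): P(H) ← 0.782·0.0410 / (0.782·0.0410 + 0.156·0.9590) = 0.032098/0.18169 = 0.1767.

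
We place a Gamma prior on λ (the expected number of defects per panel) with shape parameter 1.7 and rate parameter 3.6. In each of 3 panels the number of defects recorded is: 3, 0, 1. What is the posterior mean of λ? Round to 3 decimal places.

The Poisson likelihood adds the total count to the shape and the number of exposure periods to the rate. Here ∑xᵢ = 4 and n = 3, so shape 1.7→5.7 and rate 3.6→6.6.
Posterior mean = shape/rate = 5.7/6.6 = 0.864.

Posterior mean ≈ 0.864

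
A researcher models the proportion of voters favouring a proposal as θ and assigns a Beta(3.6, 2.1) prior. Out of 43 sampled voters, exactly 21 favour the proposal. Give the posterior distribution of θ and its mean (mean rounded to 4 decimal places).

Posterior: Beta(24.6, 24.1); mean ≈ 0.5051

The binomial likelihood is conjugate to the Beta prior: with 21 successes and 22 failures, the posterior is Beta(3.6+21, 2.1+22) = Beta(24.6, 24.1).
E[θ | data] = 24.6/(24.6+24.1) = 0.5051.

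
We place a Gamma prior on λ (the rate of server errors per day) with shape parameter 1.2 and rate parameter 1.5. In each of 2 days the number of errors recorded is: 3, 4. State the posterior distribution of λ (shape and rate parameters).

Posterior: Gamma(shape=8.2, rate=3.5)

The Poisson likelihood adds the total count to the shape and the number of exposure periods to the rate. Here ∑xᵢ = 7 and n = 2, so shape 1.2→8.2 and rate 1.5→3.5.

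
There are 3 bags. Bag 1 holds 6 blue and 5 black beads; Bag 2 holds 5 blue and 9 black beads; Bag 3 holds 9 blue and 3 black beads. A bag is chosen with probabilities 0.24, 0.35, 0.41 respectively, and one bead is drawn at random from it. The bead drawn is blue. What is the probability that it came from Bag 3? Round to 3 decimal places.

P(blue|Bag 1) = 0.5455; P(blue|Bag 2) = 0.3571; P(blue|Bag 3) = 0.75.
Prior × likelihood for each source: 0.24·0.5455=0.1309, 0.35·0.3571=0.1250, 0.41·0.75=0.3075. Summing gives P(blue) = 0.56341.
P(Bag 3 | blue) = 0.3075 / 0.56341 = 0.546.

Posterior probability ≈ 0.546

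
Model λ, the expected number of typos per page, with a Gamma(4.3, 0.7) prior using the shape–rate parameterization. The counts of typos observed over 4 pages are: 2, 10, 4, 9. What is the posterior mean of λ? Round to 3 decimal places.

The Poisson likelihood adds the total count to the shape and the number of exposure periods to the rate. Here ∑xᵢ = 25 and n = 4, so shape 4.3→29.3 and rate 0.7→4.7.
Posterior mean = shape/rate = 29.3/4.7 = 6.234.

Posterior mean ≈ 6.234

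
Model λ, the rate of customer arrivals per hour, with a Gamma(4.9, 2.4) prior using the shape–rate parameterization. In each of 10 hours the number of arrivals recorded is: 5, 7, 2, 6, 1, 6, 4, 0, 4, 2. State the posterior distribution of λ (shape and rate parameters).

Posterior: Gamma(shape=41.9, rate=12.4)

The Poisson likelihood adds the total count to the shape and the number of exposure periods to the rate. Here ∑xᵢ = 37 and n = 10, so shape 4.9→41.9 and rate 2.4→12.4.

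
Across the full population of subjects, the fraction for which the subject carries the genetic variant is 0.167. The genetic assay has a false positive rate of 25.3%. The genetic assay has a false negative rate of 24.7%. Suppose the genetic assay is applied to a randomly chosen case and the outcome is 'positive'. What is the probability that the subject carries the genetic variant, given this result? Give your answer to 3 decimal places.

P(H | E) ≈ 0.374

Let H be the event that the subject carries the genetic variant. P(H) = 0.167, so P(¬H) = 0.833. With E the 'positive' result, P(E|H) = 0.753 and P(E|¬H) = 0.253.
P(E) = 0.753·0.167 + 0.253·0.833 = 0.12575 + 0.21075 = 0.33650.
By Bayes' theorem, P(H|E) = 0.12575 / 0.33650 = 0.374.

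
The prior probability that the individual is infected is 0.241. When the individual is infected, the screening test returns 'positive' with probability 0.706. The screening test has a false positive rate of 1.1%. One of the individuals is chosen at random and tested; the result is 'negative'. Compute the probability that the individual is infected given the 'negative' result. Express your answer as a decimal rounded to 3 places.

Write H for 'the individual is infected'. Prior odds H:¬H = 0.241/0.759 = 0.31752. For the 'negative' outcome, the likelihood ratio is 0.294/0.989 = 0.29727.
Posterior odds = 0.31752 × 0.29727 = 0.094390, so P(H|E) = 0.094390/(1+0.094390) = 0.086.

P(H | E) ≈ 0.086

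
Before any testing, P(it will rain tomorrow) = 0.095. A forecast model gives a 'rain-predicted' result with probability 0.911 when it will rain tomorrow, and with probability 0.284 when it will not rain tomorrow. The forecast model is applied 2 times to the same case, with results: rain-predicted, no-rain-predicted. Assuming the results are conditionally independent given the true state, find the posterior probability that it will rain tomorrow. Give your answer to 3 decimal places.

Posterior P(H) ≈ 0.040

Let H be the event that it will rain tomorrow; start with P(H) = 0.095. P('rain-predicted'|H) = 0.911, P('rain-predicted'|¬H) = 0.284.
Update on result 1 ('rain-predicted'): P(H) ← 0.911·0.0950 / (0.911·0.0950 + 0.284·0.9050) = 0.086545/0.34357 = 0.2519.
Update on result 2 ('no-rain-predicted'): P(H) ← 0.089·0.2519 / (0.089·0.2519 + 0.716·0.7481) = 0.022419/0.55806 = 0.0402.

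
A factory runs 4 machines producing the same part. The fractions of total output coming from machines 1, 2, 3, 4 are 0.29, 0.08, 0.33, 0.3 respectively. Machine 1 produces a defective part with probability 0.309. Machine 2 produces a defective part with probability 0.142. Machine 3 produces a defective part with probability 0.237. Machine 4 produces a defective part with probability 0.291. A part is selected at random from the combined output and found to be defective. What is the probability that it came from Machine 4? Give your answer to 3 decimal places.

Posterior probability ≈ 0.328

P(defective|M1) = 0.309; P(defective|M2) = 0.142; P(defective|M3) = 0.237; P(defective|M4) = 0.291.
Prior × likelihood for each source: 0.29·0.309=0.08961, 0.08·0.142=0.01136, 0.33·0.237=0.07821, 0.3·0.291=0.08730. Summing gives P(defective) = 0.26648.
P(Machine 4 | defective) = 0.08730 / 0.26648 = 0.328.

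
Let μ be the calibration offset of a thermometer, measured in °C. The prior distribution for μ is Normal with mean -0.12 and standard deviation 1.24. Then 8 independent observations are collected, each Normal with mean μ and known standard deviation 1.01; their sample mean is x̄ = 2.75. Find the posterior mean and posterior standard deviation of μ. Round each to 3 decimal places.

Posterior mean ≈ 2.530; posterior SD ≈ 0.343

Prior precision 1/τ₀² = 1/1.24² = 0.650364; data precision n/σ² = 8/1.01² = 7.84237.
Posterior precision = 0.650364 + 7.84237 = 8.49273, giving posterior SD = 1/√8.49273 = 0.343.
Posterior mean = (0.650364·-0.12 + 7.84237·2.75) / 8.49273 = 2.530.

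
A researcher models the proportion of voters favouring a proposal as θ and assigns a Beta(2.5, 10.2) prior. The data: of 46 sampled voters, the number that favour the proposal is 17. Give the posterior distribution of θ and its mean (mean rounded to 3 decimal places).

Posterior: Beta(19.5, 39.2); mean ≈ 0.332

The binomial likelihood is conjugate to the Beta prior: with 17 successes and 29 failures, the posterior is Beta(2.5+17, 10.2+29) = Beta(19.5, 39.2).
Posterior mean = α/(α+β) = 19.5/58.7 = 0.332.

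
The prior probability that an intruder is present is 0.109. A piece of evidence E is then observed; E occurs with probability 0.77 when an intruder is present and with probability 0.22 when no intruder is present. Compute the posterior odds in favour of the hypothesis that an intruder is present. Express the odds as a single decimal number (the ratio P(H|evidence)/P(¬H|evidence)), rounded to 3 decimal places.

Posterior odds ≈ 0.428

Prior odds = 0.109/(1−0.109) = 0.12233.
Likelihood ratio for E = 0.77/0.22 = 3.5000.
Posterior odds = prior odds × LR = 0.42817.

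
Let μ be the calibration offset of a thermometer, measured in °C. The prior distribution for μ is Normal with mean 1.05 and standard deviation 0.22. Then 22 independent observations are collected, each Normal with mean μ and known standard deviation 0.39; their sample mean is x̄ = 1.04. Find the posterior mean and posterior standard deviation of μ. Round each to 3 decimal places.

Posterior mean ≈ 1.041; posterior SD ≈ 0.078

With known σ, the Normal prior is conjugate. Weight on the data is w = (n/σ²)/(n/σ² + 1/τ₀²) = 144.642/(144.642+20.6612) = 0.87501.
Posterior mean = w·x̄ + (1−w)·μ₀ = 0.87501·1.04 + 0.12499·1.05 = 1.041. Posterior variance = 1/(144.642+20.6612) = 0.00604950, so SD = 0.078.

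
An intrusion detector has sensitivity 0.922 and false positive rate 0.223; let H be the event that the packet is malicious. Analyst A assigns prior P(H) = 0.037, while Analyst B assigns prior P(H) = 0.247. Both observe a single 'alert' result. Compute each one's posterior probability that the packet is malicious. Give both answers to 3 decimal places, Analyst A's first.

Analyst A: 0.137; Analyst B: 0.576

The likelihood ratio for an 'alert' result is 0.922/0.223 = 4.1345.
Analyst A: prior odds 0.037/0.963 = 0.038422; posterior odds 0.15886; posterior probability 0.137.
Analyst B: prior odds 0.247/0.753 = 0.32802; posterior odds 1.3562; posterior probability 0.576.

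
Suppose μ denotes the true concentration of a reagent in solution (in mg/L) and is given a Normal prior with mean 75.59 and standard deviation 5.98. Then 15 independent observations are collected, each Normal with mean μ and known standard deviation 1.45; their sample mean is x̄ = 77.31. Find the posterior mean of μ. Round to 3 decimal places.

Posterior mean ≈ 77.303

Prior precision 1/τ₀² = 1/5.98² = 0.0279639; data precision n/σ² = 15/1.45² = 7.13436.
Posterior precision = 0.0279639 + 7.13436 = 7.16233.
Posterior mean = (0.0279639·75.59 + 7.13436·77.31) / 7.16233 = 77.303.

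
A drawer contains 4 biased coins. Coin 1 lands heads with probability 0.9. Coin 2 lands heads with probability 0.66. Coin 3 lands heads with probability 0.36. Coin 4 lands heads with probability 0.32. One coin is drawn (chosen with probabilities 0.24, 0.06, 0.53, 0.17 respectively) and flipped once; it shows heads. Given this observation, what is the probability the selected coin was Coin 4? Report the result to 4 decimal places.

Posterior probability ≈ 0.1086

P(heads|C1) = 0.9; P(heads|C2) = 0.66; P(heads|C3) = 0.36; P(heads|C4) = 0.32.
Prior × likelihood for each source: 0.24·0.9=0.2160, 0.06·0.66=0.03960, 0.53·0.36=0.1908, 0.17·0.32=0.05440. Summing gives P(heads) = 0.50080.
P(Coin 4 | heads) = 0.05440 / 0.50080 = 0.1086.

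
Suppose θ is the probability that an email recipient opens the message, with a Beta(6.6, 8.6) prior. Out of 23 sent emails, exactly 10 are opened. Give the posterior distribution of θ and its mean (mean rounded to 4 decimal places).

Posterior: Beta(16.6, 21.6); mean ≈ 0.4346

The binomial likelihood is conjugate to the Beta prior: with 10 successes and 13 failures, the posterior is Beta(6.6+10, 8.6+13) = Beta(16.6, 21.6).
Posterior mean = α/(α+β) = 16.6/38.2 = 0.4346.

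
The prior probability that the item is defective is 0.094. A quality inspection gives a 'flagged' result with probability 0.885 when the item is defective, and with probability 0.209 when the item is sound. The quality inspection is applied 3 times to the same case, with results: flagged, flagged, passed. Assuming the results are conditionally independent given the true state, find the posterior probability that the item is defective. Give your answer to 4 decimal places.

Posterior P(H) ≈ 0.2129

Let H be the event that the item is defective; start with P(H) = 0.094. P('flagged'|H) = 0.885, P('flagged'|¬H) = 0.209.
Update on result 1 ('flagged'): P(H) ← 0.885·0.0940 / (0.885·0.0940 + 0.209·0.9060) = 0.083190/0.27254 = 0.3052.
Update on result 2 ('flagged'): P(H) ← 0.885·0.3052 / (0.885·0.3052 + 0.209·0.6948) = 0.27013/0.41534 = 0.6504.
Update on result 3 ('passed'): P(H) ← 0.115·0.6504 / (0.115·0.6504 + 0.791·0.3496) = 0.074795/0.35134 = 0.2129.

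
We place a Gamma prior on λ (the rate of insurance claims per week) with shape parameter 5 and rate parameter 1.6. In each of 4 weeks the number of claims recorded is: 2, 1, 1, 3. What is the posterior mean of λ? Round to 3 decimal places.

Total count ∑xᵢ = 7 over n = 4 weeks.
Gamma is conjugate to the Poisson likelihood: posterior is Gamma(shape = 5+7 = 12, rate = 1.6+4 = 5.6).
Posterior mean = shape/rate = 12/5.6 = 2.143.

Posterior mean ≈ 2.143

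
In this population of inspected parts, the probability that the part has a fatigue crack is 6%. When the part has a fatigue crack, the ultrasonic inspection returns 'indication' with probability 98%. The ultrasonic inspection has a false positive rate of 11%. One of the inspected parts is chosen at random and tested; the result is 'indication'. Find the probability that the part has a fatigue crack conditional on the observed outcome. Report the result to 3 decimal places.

P(H | E) ≈ 0.363

Let H be the event that the part has a fatigue crack. P(H) = 0.06, so P(¬H) = 0.94. With E the 'indication' result, P(E|H) = 0.98 and P(E|¬H) = 0.11.
P(E) = 0.98·0.06 + 0.11·0.94 = 0.058800 + 0.10340 = 0.16220.
By Bayes' theorem, P(H|E) = 0.058800 / 0.16220 = 0.363.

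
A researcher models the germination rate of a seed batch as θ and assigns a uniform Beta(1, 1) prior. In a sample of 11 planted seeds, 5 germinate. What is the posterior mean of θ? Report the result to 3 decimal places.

Posterior mean ≈ 0.462

The binomial likelihood is conjugate to the Beta prior: with 5 successes and 6 failures, the posterior is Beta(1+5, 1+6) = Beta(6, 7).
Posterior mean = α/(α+β) = 6/13 = 0.462.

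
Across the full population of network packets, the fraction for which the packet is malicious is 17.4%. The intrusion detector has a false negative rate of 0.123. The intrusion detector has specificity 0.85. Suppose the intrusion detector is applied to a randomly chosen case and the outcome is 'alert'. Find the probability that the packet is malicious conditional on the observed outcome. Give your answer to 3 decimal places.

P(H | E) ≈ 0.552

Write H for 'the packet is malicious'. Prior odds H:¬H = 0.174/0.826 = 0.21065. For the 'alert' outcome, the likelihood ratio is 0.877/0.15 = 5.8467.
Posterior odds = 0.21065 × 5.8467 = 1.2316, so P(H|E) = 1.2316/(1+1.2316) = 0.552.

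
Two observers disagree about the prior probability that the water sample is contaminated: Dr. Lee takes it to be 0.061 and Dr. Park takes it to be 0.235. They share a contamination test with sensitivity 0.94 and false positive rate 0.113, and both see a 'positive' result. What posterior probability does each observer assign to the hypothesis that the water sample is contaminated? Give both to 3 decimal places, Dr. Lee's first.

P('+'|H) = 0.94, P('+'|¬H) = 0.113.
Dr. Lee: numerator 0.94·0.061 = 0.057340; evidence = 0.057340+0.113·0.939 = 0.16345; posterior = 0.351.
Dr. Park: numerator 0.94·0.235 = 0.22090; evidence = 0.22090+0.113·0.765 = 0.30734; posterior = 0.719.

Dr. Lee: 0.351; Dr. Park: 0.719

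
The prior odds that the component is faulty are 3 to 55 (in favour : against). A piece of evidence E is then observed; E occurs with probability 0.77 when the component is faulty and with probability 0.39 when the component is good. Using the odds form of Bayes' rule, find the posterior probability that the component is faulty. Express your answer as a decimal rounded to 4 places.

Prior odds = 3/55 = 0.054545.
Likelihood ratio for E = 0.77/0.39 = 1.9744.
Posterior odds = prior odds × LR = 0.10769.
Posterior probability = odds/(1+odds) = 0.10769/1.1077 = 0.0972.

Posterior probability ≈ 0.0972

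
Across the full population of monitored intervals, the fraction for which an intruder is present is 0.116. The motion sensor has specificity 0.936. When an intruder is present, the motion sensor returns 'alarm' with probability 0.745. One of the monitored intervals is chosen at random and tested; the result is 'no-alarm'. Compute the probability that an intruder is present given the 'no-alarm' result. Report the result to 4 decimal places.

Let H be the event that an intruder is present. P(H) = 0.116, so P(¬H) = 0.884. With E the 'no-alarm' result, P(E|H) = 0.255 and P(E|¬H) = 0.936.
P(E) = 0.255·0.116 + 0.936·0.884 = 0.029580 + 0.82742 = 0.85700.
By Bayes' theorem, P(H|E) = 0.029580 / 0.85700 = 0.0345.

P(H | E) ≈ 0.0345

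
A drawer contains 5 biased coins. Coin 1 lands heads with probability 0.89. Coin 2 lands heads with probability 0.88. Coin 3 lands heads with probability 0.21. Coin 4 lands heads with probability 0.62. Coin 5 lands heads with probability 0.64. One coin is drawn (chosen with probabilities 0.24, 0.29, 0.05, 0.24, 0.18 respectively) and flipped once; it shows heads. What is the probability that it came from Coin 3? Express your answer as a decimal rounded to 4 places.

Tabulate prior·likelihood by source: [1] prior 0.24, lik 0.89, product 0.2136; [2] prior 0.29, lik 0.88, product 0.2552; [3] prior 0.05, lik 0.21, product 0.01050; [4] prior 0.24, lik 0.62, product 0.1488; [5] prior 0.18, lik 0.64, product 0.1152.
Normalizing constant = 0.74330; the posterior for Coin 3 is its product over the sum, 0.01050/0.74330 = 0.0141.

Posterior probability ≈ 0.0141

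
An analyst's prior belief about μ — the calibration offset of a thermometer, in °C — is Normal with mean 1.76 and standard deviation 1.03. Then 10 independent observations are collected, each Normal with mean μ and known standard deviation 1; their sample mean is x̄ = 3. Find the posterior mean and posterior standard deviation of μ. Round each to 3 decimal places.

Prior precision 1/τ₀² = 1/1.03² = 0.942596; data precision n/σ² = 10/1² = 10.0000.
Posterior precision = 0.942596 + 10.0000 = 10.9426, giving posterior SD = 1/√10.9426 = 0.302.
Posterior mean = (0.942596·1.76 + 10.0000·3) / 10.9426 = 2.893.

Posterior mean ≈ 2.893; posterior SD ≈ 0.302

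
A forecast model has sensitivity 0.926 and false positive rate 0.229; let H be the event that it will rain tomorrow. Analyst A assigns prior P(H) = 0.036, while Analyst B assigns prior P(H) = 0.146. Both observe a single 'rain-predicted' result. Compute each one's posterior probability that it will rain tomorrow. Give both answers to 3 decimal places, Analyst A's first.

Analyst A: 0.131; Analyst B: 0.409

The likelihood ratio for a 'rain-predicted' result is 0.926/0.229 = 4.0437.
Analyst A: prior odds 0.036/0.964 = 0.037344; posterior odds 0.15101; posterior probability 0.131.
Analyst B: prior odds 0.146/0.854 = 0.17096; posterior odds 0.69131; posterior probability 0.409.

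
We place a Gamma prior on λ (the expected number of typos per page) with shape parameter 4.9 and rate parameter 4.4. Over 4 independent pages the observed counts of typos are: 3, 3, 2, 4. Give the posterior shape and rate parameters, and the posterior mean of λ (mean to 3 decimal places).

Total count ∑xᵢ = 12 over n = 4 pages.
Gamma is conjugate to the Poisson likelihood: posterior is Gamma(shape = 4.9+12 = 16.9, rate = 4.4+4 = 8.4).
E[λ | data] = 16.9/8.4 = 2.012.

Posterior: Gamma(shape=16.9, rate=8.4); mean ≈ 2.012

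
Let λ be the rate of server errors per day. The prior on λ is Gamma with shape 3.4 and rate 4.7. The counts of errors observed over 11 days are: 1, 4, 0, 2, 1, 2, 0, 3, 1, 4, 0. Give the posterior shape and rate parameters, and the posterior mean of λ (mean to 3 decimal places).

Posterior: Gamma(shape=21.4, rate=15.7); mean ≈ 1.363

Total count ∑xᵢ = 18 over n = 11 days.
Gamma is conjugate to the Poisson likelihood: posterior is Gamma(shape = 3.4+18 = 21.4, rate = 4.7+11 = 15.7).
E[λ | data] = 21.4/15.7 = 1.363.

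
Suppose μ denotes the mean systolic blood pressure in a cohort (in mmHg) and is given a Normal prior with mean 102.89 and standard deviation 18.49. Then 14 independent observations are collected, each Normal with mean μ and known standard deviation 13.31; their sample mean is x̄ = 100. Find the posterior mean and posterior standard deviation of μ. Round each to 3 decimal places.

Posterior mean ≈ 100.103; posterior SD ≈ 3.493

With known σ, the Normal prior is conjugate. Weight on the data is w = (n/σ²)/(n/σ² + 1/τ₀²) = 0.0790264/(0.0790264+0.00292500) = 0.96431.
Posterior mean = w·x̄ + (1−w)·μ₀ = 0.96431·100 + 0.035692·102.89 = 100.103. Posterior variance = 1/(0.0790264+0.00292500) = 12.2024, so SD = 3.493.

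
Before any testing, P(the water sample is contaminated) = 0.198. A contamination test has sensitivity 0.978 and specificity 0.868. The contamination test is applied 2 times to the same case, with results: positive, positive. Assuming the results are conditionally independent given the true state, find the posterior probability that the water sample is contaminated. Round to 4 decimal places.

Let H be the event that the water sample is contaminated; start with P(H) = 0.198. P('positive'|H) = 0.978, P('positive'|¬H) = 0.132.
Update on result 1 ('positive'): P(H) ← 0.978·0.1980 / (0.978·0.1980 + 0.132·0.8020) = 0.19364/0.29951 = 0.6465.
Update on result 2 ('positive'): P(H) ← 0.978·0.6465 / (0.978·0.6465 + 0.132·0.3535) = 0.63232/0.67897 = 0.9313.

Posterior P(H) ≈ 0.9313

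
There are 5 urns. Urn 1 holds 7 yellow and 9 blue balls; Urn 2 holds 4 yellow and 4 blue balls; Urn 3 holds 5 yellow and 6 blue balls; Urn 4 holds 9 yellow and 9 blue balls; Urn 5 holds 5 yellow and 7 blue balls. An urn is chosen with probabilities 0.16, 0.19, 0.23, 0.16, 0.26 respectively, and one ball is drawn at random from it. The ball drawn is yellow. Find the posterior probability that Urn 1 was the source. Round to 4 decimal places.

Posterior probability ≈ 0.1529

Tabulate prior·likelihood by source: [1] prior 0.16, lik 0.4375, product 0.07000; [2] prior 0.19, lik 0.5, product 0.09500; [3] prior 0.23, lik 0.4545, product 0.1045; [4] prior 0.16, lik 0.5, product 0.08000; [5] prior 0.26, lik 0.4167, product 0.1083.
Normalizing constant = 0.45788; the posterior for Urn 1 is its product over the sum, 0.07000/0.45788 = 0.1529.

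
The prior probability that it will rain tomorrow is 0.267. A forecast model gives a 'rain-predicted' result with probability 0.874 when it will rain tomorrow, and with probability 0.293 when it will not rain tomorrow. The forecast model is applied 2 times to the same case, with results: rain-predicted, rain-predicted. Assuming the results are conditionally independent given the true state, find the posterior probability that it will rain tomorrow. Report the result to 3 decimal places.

Let H be the event that it will rain tomorrow; start with P(H) = 0.267. P('rain-predicted'|H) = 0.874, P('rain-predicted'|¬H) = 0.293.
Update on result 1 ('rain-predicted'): P(H) ← 0.874·0.2670 / (0.874·0.2670 + 0.293·0.7330) = 0.23336/0.44813 = 0.5207.
Update on result 2 ('rain-predicted'): P(H) ← 0.874·0.5207 / (0.874·0.5207 + 0.293·0.4793) = 0.45513/0.59555 = 0.7642.

Posterior P(H) ≈ 0.764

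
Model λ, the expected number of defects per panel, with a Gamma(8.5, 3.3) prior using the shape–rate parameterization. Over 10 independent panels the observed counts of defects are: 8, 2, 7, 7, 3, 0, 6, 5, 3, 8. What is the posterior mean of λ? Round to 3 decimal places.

Total count ∑xᵢ = 49 over n = 10 panels.
Gamma is conjugate to the Poisson likelihood: posterior is Gamma(shape = 8.5+49 = 57.5, rate = 3.3+10 = 13.3).
E[λ | data] = 57.5/13.3 = 4.323.

Posterior mean ≈ 4.323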